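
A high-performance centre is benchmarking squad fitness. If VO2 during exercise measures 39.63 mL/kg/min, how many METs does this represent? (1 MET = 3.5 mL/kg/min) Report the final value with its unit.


METs = VO2 / 3.5 = 39.63 / 3.5 = 11.32

11.32 METs


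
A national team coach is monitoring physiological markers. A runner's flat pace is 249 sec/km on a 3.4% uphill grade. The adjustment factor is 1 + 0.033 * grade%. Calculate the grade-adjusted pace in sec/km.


Factor = 1 + 0.033 * 3.4 = 1.1122
Adjusted pace = 249 * 1.1122
= 276.94 sec/km

276.94 s/km


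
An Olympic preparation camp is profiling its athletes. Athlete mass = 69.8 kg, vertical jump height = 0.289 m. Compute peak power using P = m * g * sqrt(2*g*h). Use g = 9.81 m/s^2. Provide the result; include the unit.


sqrt(2 * 9.81 * 0.289) = sqrt(5.67018) = 2.381214 m/s
P = 69.8 * 9.81 * 2.381214
= 1630.51 W

1630.51 W


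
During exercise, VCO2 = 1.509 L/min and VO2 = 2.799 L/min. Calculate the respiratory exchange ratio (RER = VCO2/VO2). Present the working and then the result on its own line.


RER = VCO2 / VO2
= 1.509 / 2.799
= 0.5391

0.5391


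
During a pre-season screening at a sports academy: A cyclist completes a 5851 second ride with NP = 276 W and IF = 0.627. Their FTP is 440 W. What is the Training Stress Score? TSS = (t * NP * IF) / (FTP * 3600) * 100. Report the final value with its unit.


t * NP * IF = 5851 * 276 * 0.627 = 1012527.252
FTP * 3600 = 1584000
TSS = (1012527.252 / 1584000) * 100 = 63.92

63.92 TSS


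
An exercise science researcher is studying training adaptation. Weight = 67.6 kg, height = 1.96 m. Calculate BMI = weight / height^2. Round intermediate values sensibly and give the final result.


height^2 = 1.96^2 = 3.8416
BMI = 67.6 / 3.8416 = 17.6 kg/m^2

17.6 kg/m^2


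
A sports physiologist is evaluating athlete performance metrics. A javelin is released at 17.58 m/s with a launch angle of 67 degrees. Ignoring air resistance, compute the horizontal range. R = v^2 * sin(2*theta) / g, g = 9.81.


Launch speed squared = 309.0564
sin(2 * 67 deg) = 0.71934
Range = 309.0564 * 0.71934 / 9.81
= 22.662 m

22.662 m


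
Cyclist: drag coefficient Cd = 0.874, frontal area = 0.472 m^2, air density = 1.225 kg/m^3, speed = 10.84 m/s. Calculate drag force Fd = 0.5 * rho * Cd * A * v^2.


v^2 = 10.84^2 = 117.5056
Fd = 0.5 * 1.225 * 0.874 * 0.472 * 117.5056
= 29.691 N

29.691 N


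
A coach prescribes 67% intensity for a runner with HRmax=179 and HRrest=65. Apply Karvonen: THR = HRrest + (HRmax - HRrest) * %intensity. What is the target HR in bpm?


Heart rate reserve = 179 - 65 = 114
Intensity fraction = 67 / 100 = 0.67
THR = 65 + 114 * 0.67 = 141.38 bpm

141.38 bpm


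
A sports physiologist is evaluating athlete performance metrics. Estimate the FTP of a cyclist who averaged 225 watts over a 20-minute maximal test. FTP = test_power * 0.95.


FTP = 225 * 0.95 = 213.75 W

213.75 W


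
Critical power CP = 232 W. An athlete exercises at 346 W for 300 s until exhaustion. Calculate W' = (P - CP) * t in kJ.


P - CP = 346 - 232 = 114 W
W' = 114 * 300 = 34200 J
= 34200 / 1000 = 34.2 kJ

34.2 kJ


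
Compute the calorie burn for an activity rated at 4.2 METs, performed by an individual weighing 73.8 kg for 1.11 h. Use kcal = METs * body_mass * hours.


Product of METs and mass = 4.2 * 73.8 = 309.96
Total kcal = 309.96 * 1.11 = 344.06 kcal

344.06 kcal


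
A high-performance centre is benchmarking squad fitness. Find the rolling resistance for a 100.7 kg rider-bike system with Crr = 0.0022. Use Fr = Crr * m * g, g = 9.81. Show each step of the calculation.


m * g = 100.7 * 9.81 = 987.867 N
Fr = 0.0022 * 987.867 = 2.173 N

2.173 N


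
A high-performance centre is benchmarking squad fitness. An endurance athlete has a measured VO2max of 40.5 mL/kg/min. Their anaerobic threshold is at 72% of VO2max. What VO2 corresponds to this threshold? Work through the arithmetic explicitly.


Anaerobic threshold VO2 = VO2max * 72%
= 40.5 * 0.72
= 29.16 mL/kg/min

29.16 mL/kg/min


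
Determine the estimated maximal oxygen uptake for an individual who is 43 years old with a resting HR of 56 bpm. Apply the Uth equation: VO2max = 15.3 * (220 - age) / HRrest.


HRmax = 220 - 43 = 177
VO2max = 15.3 * (177 / 56)
= 15.3 * 3.1607
= 48.36 mL/kg/min

48.36 mL/kg/min


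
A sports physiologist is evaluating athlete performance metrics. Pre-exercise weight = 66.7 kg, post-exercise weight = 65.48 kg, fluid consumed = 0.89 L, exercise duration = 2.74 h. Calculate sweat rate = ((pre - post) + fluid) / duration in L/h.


Weight loss = 66.7 - 65.48 = 1.22 kg (approx L)
Total sweat = 1.22 + 0.89 = 2.11 L
Sweat rate = 2.11 / 2.74 = 0.77 L/h

0.77 L/h


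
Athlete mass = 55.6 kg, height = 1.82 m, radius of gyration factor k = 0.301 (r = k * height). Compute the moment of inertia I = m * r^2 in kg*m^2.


r = k * height = 0.301 * 1.82 = 0.54782 m
r^2 = 0.54782^2 = 0.300107
I = 55.6 * 0.300107 = 16.686 kg*m^2

16.686 kg*m^2


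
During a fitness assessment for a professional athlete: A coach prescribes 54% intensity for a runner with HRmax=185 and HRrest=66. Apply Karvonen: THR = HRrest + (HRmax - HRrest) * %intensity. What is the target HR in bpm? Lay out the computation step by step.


Heart rate reserve = 185 - 66 = 119
Intensity fraction = 54 / 100 = 0.54
THR = 66 + 119 * 0.54 = 130.26 bpm

130.26 bpm


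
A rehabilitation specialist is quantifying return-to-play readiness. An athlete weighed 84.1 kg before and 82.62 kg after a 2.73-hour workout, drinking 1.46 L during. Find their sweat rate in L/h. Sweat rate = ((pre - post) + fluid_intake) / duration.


Body mass change = 1.48 kg
Total sweat loss = 1.48 + 1.46 = 2.94 L
Rate = 2.94 / 2.73 = 1.077 L/h

1.077 L/h


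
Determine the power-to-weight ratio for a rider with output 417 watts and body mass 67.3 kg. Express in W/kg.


P/W = 417 / 67.3 = 6.196 W/kg

6.196 W/kg


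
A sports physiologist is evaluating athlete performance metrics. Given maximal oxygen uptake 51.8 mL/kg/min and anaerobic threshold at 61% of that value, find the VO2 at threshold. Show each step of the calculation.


Percentage as decimal = 0.61
VO2 at AT = 51.8 * 0.61 = 31.6 mL/kg/min

31.6 mL/kg/min


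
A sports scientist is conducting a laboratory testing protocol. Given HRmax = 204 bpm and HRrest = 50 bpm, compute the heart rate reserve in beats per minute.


Heart rate reserve = maximum HR minus resting HR
HRR = 204 - 50 = 154 bpm

154 bpm


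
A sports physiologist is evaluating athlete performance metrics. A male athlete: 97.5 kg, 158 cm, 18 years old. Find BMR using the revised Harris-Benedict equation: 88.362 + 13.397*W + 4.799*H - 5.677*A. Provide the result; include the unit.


Intercept = 88.362
Weight contribution = 13.397 * 97.5 = 1306.2075
Height contribution = 4.799 * 158 = 758.242
Age contribution = 5.677 * 18 = 102.186
BMR = 88.362 + 1306.2075 + 758.242 - 102.186
= 2050.63 kcal/day

2050.63 kcal/day


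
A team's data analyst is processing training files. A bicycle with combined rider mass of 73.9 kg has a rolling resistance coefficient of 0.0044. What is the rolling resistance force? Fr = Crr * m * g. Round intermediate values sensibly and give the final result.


Fr = 0.0044 * 73.9 * 9.81
= 0.32516 * 9.81
= 3.19 N

3.19 N


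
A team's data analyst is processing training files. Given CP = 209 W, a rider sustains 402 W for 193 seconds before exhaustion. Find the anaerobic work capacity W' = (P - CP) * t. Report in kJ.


Excess power = 402 - 209 = 193 W
Work above CP = 193 * 193 = 37249 J
W' = 37.249 kJ

37.249 kJ


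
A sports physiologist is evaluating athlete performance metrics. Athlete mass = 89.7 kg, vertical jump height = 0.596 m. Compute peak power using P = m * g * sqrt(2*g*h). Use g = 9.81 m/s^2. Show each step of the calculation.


sqrt(2 * 9.81 * 0.596) = sqrt(11.69352) = 3.419579 m/s
P = 89.7 * 9.81 * 3.419579
= 3009.08 W

3009.08 W


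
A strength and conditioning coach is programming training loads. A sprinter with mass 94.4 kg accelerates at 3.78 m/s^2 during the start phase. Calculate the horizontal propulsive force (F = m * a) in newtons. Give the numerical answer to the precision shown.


F = m * a
= 94.4 * 3.78
= 356.83 N

356.83 N


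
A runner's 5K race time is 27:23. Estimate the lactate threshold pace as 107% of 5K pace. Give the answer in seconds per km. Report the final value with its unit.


Total race time = 27*60 + 23 = 1643 seconds
5K pace = 1643 / 5 = 328.6 sec/km
LT pace = 328.6 * 1.07 = 351.6 sec/km

351.6 s/km


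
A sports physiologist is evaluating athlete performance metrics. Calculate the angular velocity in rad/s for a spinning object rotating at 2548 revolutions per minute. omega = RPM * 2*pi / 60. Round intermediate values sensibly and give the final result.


omega = RPM * 2*pi / 60
= 2548 * 6.28318531 / 60
= 266.826 rad/s

266.826 rad/s


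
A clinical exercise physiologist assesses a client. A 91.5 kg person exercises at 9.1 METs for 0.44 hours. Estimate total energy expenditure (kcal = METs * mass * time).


Energy = METs * mass(kg) * time(h)
= 9.1 * 91.5 * 0.44
= 366.37 kcal

366.37 kcal


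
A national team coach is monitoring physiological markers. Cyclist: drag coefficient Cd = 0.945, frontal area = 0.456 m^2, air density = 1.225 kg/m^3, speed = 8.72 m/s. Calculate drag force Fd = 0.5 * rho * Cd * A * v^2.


v^2 = 8.72^2 = 76.0384
Fd = 0.5 * 1.225 * 0.945 * 0.456 * 76.0384
= 20.069 N

20.069 N


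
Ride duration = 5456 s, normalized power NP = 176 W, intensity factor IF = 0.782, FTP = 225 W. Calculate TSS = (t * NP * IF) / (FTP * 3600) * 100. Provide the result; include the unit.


Numerator = 5456 * 176 * 0.782 = 750920.192
Denominator = 225 * 3600 = 810000
TSS = 750920.192 / 810000 * 100
= 92.71

92.71 TSS


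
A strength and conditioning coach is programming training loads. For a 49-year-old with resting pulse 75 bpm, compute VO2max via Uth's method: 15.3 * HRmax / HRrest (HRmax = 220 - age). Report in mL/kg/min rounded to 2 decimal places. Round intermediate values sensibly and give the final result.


Step 1: HRmax = 220 - 49 = 171 bpm
Step 2: Ratio = 171 / 75 = 2.28
Step 3: VO2max = 15.3 * 2.28 = 34.88 mL/kg/min

34.88 mL/kg/min


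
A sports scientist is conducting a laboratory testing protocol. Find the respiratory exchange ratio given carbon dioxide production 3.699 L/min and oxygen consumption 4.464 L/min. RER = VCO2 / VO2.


VCO2 = 3.699 L/min
VO2 = 4.464 L/min
RER = 3.699 / 4.464 = 0.8286

0.8286


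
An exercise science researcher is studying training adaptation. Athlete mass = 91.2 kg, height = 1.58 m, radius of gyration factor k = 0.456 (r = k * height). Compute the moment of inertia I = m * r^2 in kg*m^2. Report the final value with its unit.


r = k * height = 0.456 * 1.58 = 0.72048 m
r^2 = 0.72048^2 = 0.519091
I = 91.2 * 0.519091 = 47.341 kg*m^2

47.341 kg*m^2


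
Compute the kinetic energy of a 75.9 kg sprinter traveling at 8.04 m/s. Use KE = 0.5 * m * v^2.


Velocity squared = 64.6416
KE = 0.5 * 75.9 * 64.6416 = 2453.15 J

2453.15 J


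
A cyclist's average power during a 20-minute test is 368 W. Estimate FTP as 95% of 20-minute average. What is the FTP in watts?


FTP = 20-min power * 0.95
= 368 * 0.95
= 349.6 W

349.6 W


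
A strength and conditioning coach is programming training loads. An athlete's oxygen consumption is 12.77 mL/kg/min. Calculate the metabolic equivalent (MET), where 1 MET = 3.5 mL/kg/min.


MET = VO2 / 3.5
= 12.77 / 3.5
= 3.65 METs

3.65 METs


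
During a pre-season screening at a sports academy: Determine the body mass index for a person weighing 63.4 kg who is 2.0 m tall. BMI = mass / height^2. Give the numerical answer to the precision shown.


BMI = mass / height^2
= 63.4 / 2.0^2
= 63.4 / 4.0
= 15.85 kg/m^2

15.85 kg/m^2


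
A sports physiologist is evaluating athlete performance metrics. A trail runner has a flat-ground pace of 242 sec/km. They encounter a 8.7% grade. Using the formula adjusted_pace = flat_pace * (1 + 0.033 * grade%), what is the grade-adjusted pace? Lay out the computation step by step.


Grade factor = 1 + 0.033 * 8.7 = 1.2871
Adjusted = 242 * 1.2871 = 311.48 sec/km

311.48 s/km


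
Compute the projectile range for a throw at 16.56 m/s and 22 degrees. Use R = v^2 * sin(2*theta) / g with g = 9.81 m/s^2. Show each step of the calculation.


Two times the angle = 44 degrees
sin(44) = 0.694658
R = 274.2336 * 0.694658 / 9.81 = 19.419 m

19.419 m


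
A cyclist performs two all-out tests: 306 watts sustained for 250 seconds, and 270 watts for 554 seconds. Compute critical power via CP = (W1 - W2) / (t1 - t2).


W1 = P1 * t1 = 306 * 250 = 76500 J
W2 = P2 * t2 = 270 * 554 = 149580 J
CP = (76500 - 149580) / (250 - 554)
= 240.39 W

240.39 W


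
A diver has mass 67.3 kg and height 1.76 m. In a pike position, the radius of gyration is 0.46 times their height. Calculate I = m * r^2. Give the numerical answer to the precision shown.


r = 0.46 * 1.76 = 0.8096 m
I = m * r^2 = 67.3 * 0.655452 = 44.112 kg*m^2

44.112 kg*m^2


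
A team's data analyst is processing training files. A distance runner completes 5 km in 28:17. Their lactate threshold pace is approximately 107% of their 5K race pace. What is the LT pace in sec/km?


Convert to seconds: 28 min 17 s = 1697 s
Pace per km = 1697 / 5 = 339.4 s/km
LT pace = 339.4 * 1.07 = 363.16 s/km

363.16 s/km


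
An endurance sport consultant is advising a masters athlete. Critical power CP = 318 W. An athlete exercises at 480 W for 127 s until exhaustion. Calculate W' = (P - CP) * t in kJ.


P - CP = 480 - 318 = 162 W
W' = 162 * 127 = 20574 J
= 20574 / 1000 = 20.574 kJ

20.574 kJ


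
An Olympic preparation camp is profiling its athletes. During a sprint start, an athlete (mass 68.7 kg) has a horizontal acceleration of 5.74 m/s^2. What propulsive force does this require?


Propulsive force = mass * acceleration
= 68.7 kg * 5.74 m/s^2
= 394.34 N

394.34 N


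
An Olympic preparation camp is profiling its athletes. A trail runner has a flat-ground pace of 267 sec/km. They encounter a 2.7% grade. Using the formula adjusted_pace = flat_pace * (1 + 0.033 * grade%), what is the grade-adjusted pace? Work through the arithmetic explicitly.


Grade factor = 1 + 0.033 * 2.7 = 1.0891
Adjusted = 267 * 1.0891 = 290.79 sec/km

290.79 s/km


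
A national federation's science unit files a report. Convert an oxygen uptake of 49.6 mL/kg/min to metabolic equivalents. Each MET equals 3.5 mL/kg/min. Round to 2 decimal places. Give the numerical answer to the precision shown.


One MET = 3.5 mL/kg/min
Number of METs = 49.6 / 3.5
= 14.17 METs

14.17 METs


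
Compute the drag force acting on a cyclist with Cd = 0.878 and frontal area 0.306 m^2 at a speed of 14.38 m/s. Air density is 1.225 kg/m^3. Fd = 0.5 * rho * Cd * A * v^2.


Step 1: v^2 = 206.7844
Step 2: Fd = 0.5 * 1.225 * 0.878 * 0.306 * 206.7844
= 34.028 N

34.028 N


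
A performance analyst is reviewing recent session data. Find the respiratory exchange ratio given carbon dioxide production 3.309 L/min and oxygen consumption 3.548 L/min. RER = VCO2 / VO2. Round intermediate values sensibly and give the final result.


VCO2 = 3.309 L/min
VO2 = 3.548 L/min
RER = 3.309 / 3.548 = 0.9326

0.9326


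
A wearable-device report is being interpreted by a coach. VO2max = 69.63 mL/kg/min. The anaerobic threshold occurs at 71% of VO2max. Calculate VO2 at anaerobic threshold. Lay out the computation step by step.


AT fraction = 71 / 100 = 0.71
AT VO2 = 69.63 * 0.71
= 49.44 mL/kg/min

49.44 mL/kg/min


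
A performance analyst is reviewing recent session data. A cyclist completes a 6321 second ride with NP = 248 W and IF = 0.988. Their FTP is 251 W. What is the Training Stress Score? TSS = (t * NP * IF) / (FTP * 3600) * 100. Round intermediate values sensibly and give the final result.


t * NP * IF = 6321 * 248 * 0.988 = 1548796.704
FTP * 3600 = 903600
TSS = (1548796.704 / 903600) * 100 = 171.4

171.4 TSS


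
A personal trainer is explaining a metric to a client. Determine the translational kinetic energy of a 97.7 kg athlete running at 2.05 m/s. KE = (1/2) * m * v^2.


KE = 0.5 * m * v^2
= 0.5 * 97.7 * 2.05^2
= 0.5 * 97.7 * 4.2025
= 205.29 J

205.29 J


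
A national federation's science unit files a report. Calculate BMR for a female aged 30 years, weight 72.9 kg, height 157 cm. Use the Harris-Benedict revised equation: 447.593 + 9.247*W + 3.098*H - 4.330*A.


Substituting values:
W term = 9.247 * 72.9 = 674.1063
H term = 3.098 * 157 = 486.386
A term = 4.330 * 30 = 129.9
BMR = 1478.19 kcal/day

1478.19 kcal/day


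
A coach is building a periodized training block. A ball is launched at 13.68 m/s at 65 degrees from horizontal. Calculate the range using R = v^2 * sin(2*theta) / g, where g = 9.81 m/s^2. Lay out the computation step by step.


sin(2 * 65) = sin(130) = 0.766044
v^2 = 13.68^2 = 187.1424
R = 187.1424 * 0.766044 / 9.81
= 14.614 m

14.614 m


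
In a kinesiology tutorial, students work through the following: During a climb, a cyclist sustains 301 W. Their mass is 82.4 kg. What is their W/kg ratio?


Power-to-weight = 301 W / 82.4 kg
= 3.653 W/kg

3.653 W/kg


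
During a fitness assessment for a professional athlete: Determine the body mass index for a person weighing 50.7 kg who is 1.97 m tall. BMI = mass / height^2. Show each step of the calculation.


BMI = mass / height^2
= 50.7 / 1.97^2
= 50.7 / 3.8809
= 13.06 kg/m^2

13.06 kg/m^2


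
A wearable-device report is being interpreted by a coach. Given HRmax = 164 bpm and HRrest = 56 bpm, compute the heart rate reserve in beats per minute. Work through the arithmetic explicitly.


Heart rate reserve = maximum HR minus resting HR
HRR = 164 - 56 = 108 bpm

108 bpm


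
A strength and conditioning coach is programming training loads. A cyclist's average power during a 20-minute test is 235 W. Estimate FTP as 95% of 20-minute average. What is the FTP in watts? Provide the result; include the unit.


FTP = 20-min power * 0.95
= 235 * 0.95
= 223.25 W

223.25 W


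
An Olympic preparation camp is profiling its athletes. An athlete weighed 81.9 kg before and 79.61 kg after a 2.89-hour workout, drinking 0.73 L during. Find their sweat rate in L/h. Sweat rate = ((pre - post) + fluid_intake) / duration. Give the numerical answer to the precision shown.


Body mass change = 2.29 kg
Total sweat loss = 2.29 + 0.73 = 3.02 L
Rate = 3.02 / 2.89 = 1.045 L/h

1.045 L/h


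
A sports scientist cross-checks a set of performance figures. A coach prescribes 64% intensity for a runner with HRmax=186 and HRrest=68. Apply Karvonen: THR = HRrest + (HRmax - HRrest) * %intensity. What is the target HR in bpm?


Heart rate reserve = 186 - 68 = 118
Intensity fraction = 64 / 100 = 0.64
THR = 68 + 118 * 0.64 = 143.52 bpm

143.52 bpm


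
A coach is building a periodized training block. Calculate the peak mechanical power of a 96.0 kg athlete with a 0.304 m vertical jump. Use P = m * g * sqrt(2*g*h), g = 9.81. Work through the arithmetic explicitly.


First, sqrt(2gh) = sqrt(2 * 9.81 * 0.304)
= sqrt(5.96448) = 2.442228 m/s
Power = 96.0 * 9.81 * 2.442228 = 2299.99 W

2299.99 W


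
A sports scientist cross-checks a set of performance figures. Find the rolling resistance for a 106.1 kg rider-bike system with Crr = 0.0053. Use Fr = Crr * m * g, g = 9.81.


m * g = 106.1 * 9.81 = 1040.841 N
Fr = 0.0053 * 1040.841 = 5.516 N

5.516 N


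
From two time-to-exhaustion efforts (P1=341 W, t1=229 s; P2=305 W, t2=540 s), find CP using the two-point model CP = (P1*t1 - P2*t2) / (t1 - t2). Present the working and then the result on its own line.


Work in trial 1 = 78089 J
Work in trial 2 = 164700 J
Delta work = -86611 J
Delta time = -311 s
CP = -86611 / -311 = 278.49 W

278.49 W


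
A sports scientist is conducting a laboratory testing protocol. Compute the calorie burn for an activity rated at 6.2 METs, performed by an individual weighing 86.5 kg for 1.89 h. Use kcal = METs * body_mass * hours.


Product of METs and mass = 6.2 * 86.5 = 536.3
Total kcal = 536.3 * 1.89 = 1013.61 kcal

1013.61 kcal


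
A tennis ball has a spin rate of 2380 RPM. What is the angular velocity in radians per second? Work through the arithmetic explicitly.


Convert RPM to rad/s: multiply by 2*pi and divide by 60
omega = 2380 * 2 * pi / 60
= 249.233 rad/s

249.233 rad/s


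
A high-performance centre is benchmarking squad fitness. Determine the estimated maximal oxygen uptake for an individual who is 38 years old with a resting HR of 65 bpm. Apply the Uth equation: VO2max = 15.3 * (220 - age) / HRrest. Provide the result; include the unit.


HRmax = 220 - 38 = 182
VO2max = 15.3 * (182 / 65)
= 15.3 * 2.8
= 42.84 mL/kg/min

42.84 mL/kg/min


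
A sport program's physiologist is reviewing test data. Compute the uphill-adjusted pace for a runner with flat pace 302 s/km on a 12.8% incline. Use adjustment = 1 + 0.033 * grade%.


Adjustment factor = 1 + 0.033 * 12.8 = 1.4224
Grade-adjusted pace = 302 * 1.4224 = 429.56 s/km

429.56 s/km


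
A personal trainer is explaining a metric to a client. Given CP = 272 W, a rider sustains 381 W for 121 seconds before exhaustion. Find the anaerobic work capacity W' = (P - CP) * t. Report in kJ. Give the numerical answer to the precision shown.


Excess power = 381 - 272 = 109 W
Work above CP = 109 * 121 = 13189 J
W' = 13.189 kJ

13.189 kJ


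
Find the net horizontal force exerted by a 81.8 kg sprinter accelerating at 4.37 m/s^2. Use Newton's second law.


Newton's second law: F = m * a
F = 81.8 * 4.37 = 357.47 N

357.47 N


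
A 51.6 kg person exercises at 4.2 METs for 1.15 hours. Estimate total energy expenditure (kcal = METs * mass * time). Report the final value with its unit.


Energy = METs * mass(kg) * time(h)
= 4.2 * 51.6 * 1.15
= 249.23 kcal

249.23 kcal


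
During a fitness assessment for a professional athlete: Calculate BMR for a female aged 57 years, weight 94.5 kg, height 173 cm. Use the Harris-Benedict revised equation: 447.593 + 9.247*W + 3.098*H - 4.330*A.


Substituting values:
W term = 9.247 * 94.5 = 873.8415
H term = 3.098 * 173 = 535.954
A term = 4.330 * 57 = 246.81
BMR = 1610.58 kcal/day

1610.58 kcal/day


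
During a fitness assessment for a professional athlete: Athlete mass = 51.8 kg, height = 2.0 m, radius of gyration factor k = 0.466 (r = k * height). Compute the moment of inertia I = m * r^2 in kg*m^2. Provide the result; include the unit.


r = k * height = 0.466 * 2.0 = 0.932 m
r^2 = 0.932^2 = 0.868624
I = 51.8 * 0.868624 = 44.995 kg*m^2

44.995 kg*m^2


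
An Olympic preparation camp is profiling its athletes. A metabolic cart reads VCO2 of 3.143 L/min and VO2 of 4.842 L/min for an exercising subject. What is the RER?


RER = VCO2 / VO2 = 3.143 / 4.842 = 0.6491

0.6491


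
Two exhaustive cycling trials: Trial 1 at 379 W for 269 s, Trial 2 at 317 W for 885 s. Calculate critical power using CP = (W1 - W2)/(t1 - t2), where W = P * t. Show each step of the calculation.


W1 = 379 * 269 = 101951 J
W2 = 317 * 885 = 280545 J
CP = (101951 - 280545) / (269 - 885)
= -178594 / -616
= 289.93 W

289.93 W


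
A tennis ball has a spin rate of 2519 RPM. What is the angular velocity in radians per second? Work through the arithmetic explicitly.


Convert RPM to rad/s: multiply by 2*pi and divide by 60
omega = 2519 * 2 * pi / 60
= 263.789 rad/s

263.789 rad/s


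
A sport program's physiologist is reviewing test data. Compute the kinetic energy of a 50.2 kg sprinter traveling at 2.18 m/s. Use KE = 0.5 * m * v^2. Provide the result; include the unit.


Velocity squared = 4.7524
KE = 0.5 * 50.2 * 4.7524 = 119.29 J

119.29 J


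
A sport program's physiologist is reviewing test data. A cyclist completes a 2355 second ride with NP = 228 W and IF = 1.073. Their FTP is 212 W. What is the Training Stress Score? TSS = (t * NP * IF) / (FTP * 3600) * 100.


t * NP * IF = 2355 * 228 * 1.073 = 576136.62
FTP * 3600 = 763200
TSS = (576136.62 / 763200) * 100 = 75.49

75.49 TSS


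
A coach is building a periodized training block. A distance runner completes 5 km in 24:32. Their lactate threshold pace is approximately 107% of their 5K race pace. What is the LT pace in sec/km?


Convert to seconds: 24 min 32 s = 1472 s
Pace per km = 1472 / 5 = 294.4 s/km
LT pace = 294.4 * 1.07 = 315.01 s/km

315.01 s/km


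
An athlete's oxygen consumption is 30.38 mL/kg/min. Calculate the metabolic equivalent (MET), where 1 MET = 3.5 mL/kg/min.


MET = VO2 / 3.5
= 30.38 / 3.5
= 8.68 METs

8.68 METs


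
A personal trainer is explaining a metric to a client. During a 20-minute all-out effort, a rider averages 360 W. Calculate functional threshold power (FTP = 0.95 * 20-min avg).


FTP = 0.95 * 360
= 342.0 W

342.0 W


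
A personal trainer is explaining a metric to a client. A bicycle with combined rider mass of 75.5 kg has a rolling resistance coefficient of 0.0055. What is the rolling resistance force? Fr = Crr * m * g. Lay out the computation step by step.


Fr = 0.0055 * 75.5 * 9.81
= 0.41525 * 9.81
= 4.074 N

4.074 N


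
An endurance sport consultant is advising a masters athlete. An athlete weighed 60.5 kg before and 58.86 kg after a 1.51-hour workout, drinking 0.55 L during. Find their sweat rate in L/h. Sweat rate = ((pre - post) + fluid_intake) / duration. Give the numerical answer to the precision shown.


Body mass change = 1.64 kg
Total sweat loss = 1.64 + 0.55 = 2.19 L
Rate = 2.19 / 1.51 = 1.45 L/h

1.45 L/h


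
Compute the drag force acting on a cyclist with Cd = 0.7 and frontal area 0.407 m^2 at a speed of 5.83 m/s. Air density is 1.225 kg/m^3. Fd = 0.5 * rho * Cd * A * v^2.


Step 1: v^2 = 33.9889
Step 2: Fd = 0.5 * 1.225 * 0.7 * 0.407 * 33.9889
= 5.931 N

5.931 N


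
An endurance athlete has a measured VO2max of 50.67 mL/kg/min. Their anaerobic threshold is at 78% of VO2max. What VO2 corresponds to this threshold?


Anaerobic threshold VO2 = VO2max * 78%
= 50.67 * 0.78
= 39.52 mL/kg/min

39.52 mL/kg/min


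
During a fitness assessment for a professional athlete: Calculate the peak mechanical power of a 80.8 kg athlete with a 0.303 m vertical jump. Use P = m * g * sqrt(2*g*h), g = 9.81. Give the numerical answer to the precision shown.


First, sqrt(2gh) = sqrt(2 * 9.81 * 0.303)
= sqrt(5.94486) = 2.438208 m/s
Power = 80.8 * 9.81 * 2.438208 = 1932.64 W

1932.64 W


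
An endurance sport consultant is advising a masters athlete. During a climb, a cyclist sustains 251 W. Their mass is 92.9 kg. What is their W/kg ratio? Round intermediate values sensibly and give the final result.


Power-to-weight = 251 W / 92.9 kg
= 2.702 W/kg

2.702 W/kg


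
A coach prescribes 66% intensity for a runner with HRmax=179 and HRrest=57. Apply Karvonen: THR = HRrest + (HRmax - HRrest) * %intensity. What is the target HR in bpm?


Heart rate reserve = 179 - 57 = 122
Intensity fraction = 66 / 100 = 0.66
THR = 57 + 122 * 0.66 = 137.52 bpm

137.52 bpm


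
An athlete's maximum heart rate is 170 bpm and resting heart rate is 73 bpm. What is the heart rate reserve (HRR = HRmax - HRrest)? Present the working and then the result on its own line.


HRR = HRmax - HRrest
= 170 - 73
= 97 bpm

97 bpm


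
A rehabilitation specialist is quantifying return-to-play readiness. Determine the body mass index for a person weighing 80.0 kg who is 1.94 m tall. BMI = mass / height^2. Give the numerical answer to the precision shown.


BMI = mass / height^2
= 80.0 / 1.94^2
= 80.0 / 3.7636
= 21.26 kg/m^2

21.26 kg/m^2


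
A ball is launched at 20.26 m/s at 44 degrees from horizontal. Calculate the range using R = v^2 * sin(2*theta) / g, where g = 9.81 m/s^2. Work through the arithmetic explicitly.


sin(2 * 44) = sin(88) = 0.999391
v^2 = 20.26^2 = 410.4676
R = 410.4676 * 0.999391 / 9.81
= 41.816 m

41.816 m


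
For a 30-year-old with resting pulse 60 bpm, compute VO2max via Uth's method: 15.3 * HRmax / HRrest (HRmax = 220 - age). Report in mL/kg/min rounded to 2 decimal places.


Step 1: HRmax = 220 - 30 = 190 bpm
Step 2: Ratio = 190 / 60 = 3.1667
Step 3: VO2max = 15.3 * 3.1667 = 48.45 mL/kg/min

48.45 mL/kg/min


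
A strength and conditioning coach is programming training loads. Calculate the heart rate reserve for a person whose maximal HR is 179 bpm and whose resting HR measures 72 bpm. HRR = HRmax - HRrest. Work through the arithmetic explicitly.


HRmax = 179 bpm
HRrest = 72 bpm
HRR = 179 - 72 = 107 bpm

107 bpm


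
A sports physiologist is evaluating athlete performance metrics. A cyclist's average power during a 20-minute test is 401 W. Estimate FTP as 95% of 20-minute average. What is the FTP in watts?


FTP = 20-min power * 0.95
= 401 * 0.95
= 380.95 W

380.95 W


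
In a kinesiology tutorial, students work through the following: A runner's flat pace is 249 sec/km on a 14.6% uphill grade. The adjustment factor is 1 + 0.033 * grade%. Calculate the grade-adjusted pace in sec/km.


Factor = 1 + 0.033 * 14.6 = 1.4818
Adjusted pace = 249 * 1.4818
= 368.97 sec/km

368.97 s/km


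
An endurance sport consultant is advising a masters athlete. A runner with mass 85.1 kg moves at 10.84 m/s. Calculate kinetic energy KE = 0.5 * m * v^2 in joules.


v^2 = 10.84^2 = 117.5056
KE = 0.5 * 85.1 * 117.5056
= 4999.86 J

4999.86 J


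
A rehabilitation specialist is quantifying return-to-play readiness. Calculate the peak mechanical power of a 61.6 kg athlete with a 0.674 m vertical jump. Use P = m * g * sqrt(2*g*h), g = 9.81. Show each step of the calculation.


First, sqrt(2gh) = sqrt(2 * 9.81 * 0.674)
= sqrt(13.22388) = 3.636465 m/s
Power = 61.6 * 9.81 * 3.636465 = 2197.5 W

2197.5 W


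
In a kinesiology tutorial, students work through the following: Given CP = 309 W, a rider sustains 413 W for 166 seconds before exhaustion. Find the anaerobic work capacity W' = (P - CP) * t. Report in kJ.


Excess power = 413 - 309 = 104 W
Work above CP = 104 * 166 = 17264 J
W' = 17.264 kJ

17.264 kJ


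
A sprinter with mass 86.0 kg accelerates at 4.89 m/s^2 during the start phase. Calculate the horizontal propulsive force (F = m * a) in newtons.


F = m * a
= 86.0 * 4.89
= 420.54 N

420.54 N


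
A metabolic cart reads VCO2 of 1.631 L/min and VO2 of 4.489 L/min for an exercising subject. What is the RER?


RER = VCO2 / VO2 = 1.631 / 4.489 = 0.3633

0.3633


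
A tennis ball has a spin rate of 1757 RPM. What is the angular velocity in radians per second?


Convert RPM to rad/s: multiply by 2*pi and divide by 60
omega = 1757 * 2 * pi / 60
= 183.993 rad/s

183.993 rad/s


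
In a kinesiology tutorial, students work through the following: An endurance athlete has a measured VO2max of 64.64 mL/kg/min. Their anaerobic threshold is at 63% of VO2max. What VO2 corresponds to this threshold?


Anaerobic threshold VO2 = VO2max * 63%
= 64.64 * 0.63
= 40.72 mL/kg/min

40.72 mL/kg/min


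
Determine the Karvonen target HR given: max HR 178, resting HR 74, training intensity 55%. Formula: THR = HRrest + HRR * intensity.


HRR = HRmax - HRrest = 178 - 74 = 104
THR = 74 + 104 * 0.55
= 131.2 bpm

131.2 bpm


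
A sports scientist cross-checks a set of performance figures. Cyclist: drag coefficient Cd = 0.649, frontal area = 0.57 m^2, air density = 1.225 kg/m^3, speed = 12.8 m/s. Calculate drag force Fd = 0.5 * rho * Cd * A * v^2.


v^2 = 12.8^2 = 163.84
Fd = 0.5 * 1.225 * 0.649 * 0.57 * 163.84
= 37.123 N

37.123 N


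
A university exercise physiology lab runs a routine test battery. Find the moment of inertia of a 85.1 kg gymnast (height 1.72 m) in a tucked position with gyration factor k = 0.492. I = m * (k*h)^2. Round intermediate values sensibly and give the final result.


Radius of gyration = 0.492 * 1.72 = 0.84624 m
I = 85.1 * 0.84624^2
= 85.1 * 0.716122
= 60.942 kg*m^2

60.942 kg*m^2


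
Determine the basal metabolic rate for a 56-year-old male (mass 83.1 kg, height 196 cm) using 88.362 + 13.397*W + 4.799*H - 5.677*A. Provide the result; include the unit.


BMR = 88.362 + 13.397*83.1 + 4.799*196 - 5.677*56
= 1824.34 kcal/day

1824.34 kcal/day


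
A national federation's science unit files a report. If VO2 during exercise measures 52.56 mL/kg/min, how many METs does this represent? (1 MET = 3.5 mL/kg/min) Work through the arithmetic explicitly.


METs = VO2 / 3.5 = 52.56 / 3.5 = 15.02

15.02 METs


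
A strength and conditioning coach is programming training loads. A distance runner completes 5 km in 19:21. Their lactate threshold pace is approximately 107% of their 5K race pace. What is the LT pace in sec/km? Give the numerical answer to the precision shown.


Convert to seconds: 19 min 21 s = 1161 s
Pace per km = 1161 / 5 = 232.2 s/km
LT pace = 232.2 * 1.07 = 248.45 s/km

248.45 s/km


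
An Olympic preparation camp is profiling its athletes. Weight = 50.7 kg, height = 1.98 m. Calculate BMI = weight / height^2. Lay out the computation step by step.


height^2 = 1.98^2 = 3.9204
BMI = 50.7 / 3.9204 = 12.93 kg/m^2

12.93 kg/m^2


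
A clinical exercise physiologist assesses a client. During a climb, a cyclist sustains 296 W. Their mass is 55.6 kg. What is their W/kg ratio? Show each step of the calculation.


Power-to-weight = 296 W / 55.6 kg
= 5.324 W/kg

5.324 W/kg


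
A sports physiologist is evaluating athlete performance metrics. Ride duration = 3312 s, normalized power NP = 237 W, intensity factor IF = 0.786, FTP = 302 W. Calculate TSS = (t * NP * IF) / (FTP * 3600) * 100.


Numerator = 3312 * 237 * 0.786 = 616965.984
Denominator = 302 * 3600 = 1087200
TSS = 616965.984 / 1087200 * 100
= 56.75

56.75 TSS


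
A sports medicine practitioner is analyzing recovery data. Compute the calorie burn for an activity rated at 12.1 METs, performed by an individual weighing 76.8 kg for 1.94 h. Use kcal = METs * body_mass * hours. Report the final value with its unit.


Product of METs and mass = 12.1 * 76.8 = 929.28
Total kcal = 929.28 * 1.94 = 1802.8 kcal

1802.8 kcal


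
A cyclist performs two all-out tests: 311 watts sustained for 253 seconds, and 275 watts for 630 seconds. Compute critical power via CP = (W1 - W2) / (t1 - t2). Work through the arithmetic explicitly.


W1 = P1 * t1 = 311 * 253 = 78683 J
W2 = P2 * t2 = 275 * 630 = 173250 J
CP = (78683 - 173250) / (253 - 630)
= 250.84 W

250.84 W


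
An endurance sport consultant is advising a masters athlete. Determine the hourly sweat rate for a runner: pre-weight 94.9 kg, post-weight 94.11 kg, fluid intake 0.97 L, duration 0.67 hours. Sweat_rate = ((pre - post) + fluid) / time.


Mass lost = 94.9 - 94.11 = 0.79 kg
Add fluid consumed: 0.79 + 0.97 = 1.76 L total sweat
Sweat rate = 1.76 / 0.67 = 2.627 L/h

2.627 L/h


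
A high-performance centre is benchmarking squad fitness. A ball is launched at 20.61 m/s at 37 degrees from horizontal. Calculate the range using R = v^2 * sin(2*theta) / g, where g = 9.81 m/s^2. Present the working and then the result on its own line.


sin(2 * 37) = sin(74) = 0.961262
v^2 = 20.61^2 = 424.7721
R = 424.7721 * 0.961262 / 9.81
= 41.623 m

41.623 m


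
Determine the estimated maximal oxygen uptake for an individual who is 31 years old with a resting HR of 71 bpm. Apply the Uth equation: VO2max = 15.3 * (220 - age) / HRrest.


HRmax = 220 - 31 = 189
VO2max = 15.3 * (189 / 71)
= 15.3 * 2.662
= 40.73 mL/kg/min

40.73 mL/kg/min


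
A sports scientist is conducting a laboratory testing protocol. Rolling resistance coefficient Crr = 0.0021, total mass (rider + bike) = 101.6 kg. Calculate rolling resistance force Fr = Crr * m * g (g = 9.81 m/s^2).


Fr = Crr * m * g
= 0.0021 * 101.6 * 9.81
= 2.093 N

2.093 N


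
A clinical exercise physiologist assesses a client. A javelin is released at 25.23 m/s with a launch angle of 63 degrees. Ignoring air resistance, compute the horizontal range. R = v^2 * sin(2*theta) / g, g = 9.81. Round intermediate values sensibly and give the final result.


Launch speed squared = 636.5529
sin(2 * 63 deg) = 0.809017
Range = 636.5529 * 0.809017 / 9.81
= 52.496 m

52.496 m


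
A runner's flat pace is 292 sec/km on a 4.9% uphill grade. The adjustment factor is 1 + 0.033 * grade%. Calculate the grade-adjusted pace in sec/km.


Factor = 1 + 0.033 * 4.9 = 1.1617
Adjusted pace = 292 * 1.1617
= 339.22 sec/km

339.22 s/km


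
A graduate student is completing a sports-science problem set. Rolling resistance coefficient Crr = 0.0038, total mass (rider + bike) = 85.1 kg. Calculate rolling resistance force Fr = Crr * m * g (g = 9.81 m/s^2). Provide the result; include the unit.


Fr = Crr * m * g
= 0.0038 * 85.1 * 9.81
= 3.172 N

3.172 N


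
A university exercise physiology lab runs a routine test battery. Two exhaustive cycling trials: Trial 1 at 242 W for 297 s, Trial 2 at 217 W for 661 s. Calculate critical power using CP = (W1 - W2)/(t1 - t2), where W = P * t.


W1 = 242 * 297 = 71874 J
W2 = 217 * 661 = 143437 J
CP = (71874 - 143437) / (297 - 661)
= -71563 / -364
= 196.6 W

196.6 W


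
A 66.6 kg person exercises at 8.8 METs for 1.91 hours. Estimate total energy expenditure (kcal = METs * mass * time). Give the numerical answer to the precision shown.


Energy = METs * mass(kg) * time(h)
= 8.8 * 66.6 * 1.91
= 1119.41 kcal

1119.41 kcal


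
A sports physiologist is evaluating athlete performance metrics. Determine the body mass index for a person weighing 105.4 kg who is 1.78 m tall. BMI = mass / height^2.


BMI = mass / height^2
= 105.4 / 1.78^2
= 105.4 / 3.1684
= 33.27 kg/m^2

33.27 kg/m^2


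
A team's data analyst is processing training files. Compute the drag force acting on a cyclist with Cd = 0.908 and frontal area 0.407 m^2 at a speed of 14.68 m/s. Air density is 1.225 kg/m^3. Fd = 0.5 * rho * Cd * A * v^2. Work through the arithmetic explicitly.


Step 1: v^2 = 215.5024
Step 2: Fd = 0.5 * 1.225 * 0.908 * 0.407 * 215.5024
= 48.78 N

48.78 N


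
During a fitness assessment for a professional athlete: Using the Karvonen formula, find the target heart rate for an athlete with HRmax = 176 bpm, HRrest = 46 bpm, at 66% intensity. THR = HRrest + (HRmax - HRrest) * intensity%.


HRR = 176 - 46 = 130
THR = 46 + 130 * 0.66
= 46 + 85.8
= 131.8 bpm

131.8 bpm


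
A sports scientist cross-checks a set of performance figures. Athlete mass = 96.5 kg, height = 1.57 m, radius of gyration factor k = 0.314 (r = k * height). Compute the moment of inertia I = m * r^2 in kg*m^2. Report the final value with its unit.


r = k * height = 0.314 * 1.57 = 0.49298 m
r^2 = 0.49298^2 = 0.243029
I = 96.5 * 0.243029 = 23.452 kg*m^2

23.452 kg*m^2


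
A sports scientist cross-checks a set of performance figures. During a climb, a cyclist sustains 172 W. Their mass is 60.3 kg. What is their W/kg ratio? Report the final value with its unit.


Power-to-weight = 172 W / 60.3 kg
= 2.852 W/kg

2.852 W/kg


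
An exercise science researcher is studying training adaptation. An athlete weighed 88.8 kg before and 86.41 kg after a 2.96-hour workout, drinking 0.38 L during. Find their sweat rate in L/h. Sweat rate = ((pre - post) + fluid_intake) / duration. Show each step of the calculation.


Body mass change = 2.39 kg
Total sweat loss = 2.39 + 0.38 = 2.77 L
Rate = 2.77 / 2.96 = 0.936 L/h

0.936 L/h


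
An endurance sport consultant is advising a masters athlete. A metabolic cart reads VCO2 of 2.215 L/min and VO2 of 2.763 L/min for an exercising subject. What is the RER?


RER = VCO2 / VO2 = 2.215 / 2.763 = 0.8017

0.8017


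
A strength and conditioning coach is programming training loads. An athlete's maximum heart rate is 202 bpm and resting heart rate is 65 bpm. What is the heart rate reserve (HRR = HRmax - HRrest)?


HRR = HRmax - HRrest
= 202 - 65
= 137 bpm

137 bpm
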